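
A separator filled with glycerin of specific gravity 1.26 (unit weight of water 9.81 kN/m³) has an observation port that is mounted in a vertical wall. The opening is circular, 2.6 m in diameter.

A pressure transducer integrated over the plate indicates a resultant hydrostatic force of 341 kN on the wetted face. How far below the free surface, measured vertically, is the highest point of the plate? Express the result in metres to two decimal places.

d_top ≈ 3.90 m

γ = 1.26 × 9.81 = 12.3606 kN/m³.
A = π(1.3)² = 5.30929 m².
From F = γ·h_c·A, the centroid depth is h_c = 341/(12.3606 × 5.30929) = 5.19611 m.
The centroid is at the centre, 1.3 m below the top of the plate, so the highest point sits at h_top = 5.19611 − 1.3 = 3.89611 m below the surface.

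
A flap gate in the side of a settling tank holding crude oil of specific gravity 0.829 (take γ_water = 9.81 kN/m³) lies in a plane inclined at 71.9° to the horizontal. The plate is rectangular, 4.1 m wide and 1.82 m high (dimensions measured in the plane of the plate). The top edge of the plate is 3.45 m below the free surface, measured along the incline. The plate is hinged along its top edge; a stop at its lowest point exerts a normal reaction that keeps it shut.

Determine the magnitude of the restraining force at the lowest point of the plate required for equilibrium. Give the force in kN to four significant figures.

γ = 0.829 × 9.81 = 8.13249 kN/m³.
Let θ = 71.9° be the plate's angle to the horizontal; measure y along the incline from where the plane meets the free surface. Vertical depth h = y·sinθ with sinθ = 0.950516.
The centroid lies 1.82/2 = 0.91 m below the top edge, so y_c = 3.45 + 0.91 = 4.36 m and h_c = 4.36 × 0.950516 = 4.14425 m.
A = 4.1 × 1.82 = 7.462 m².
Resultant F = γ·h_c·A = 8.13249 × 4.14425 × 7.462 = 251.492 kN.
I_c = b·h³/12 = 4.1 × 1.82³/12 = 2.05976 m⁴.
Centre of pressure: y_p = y_c + I_c/(y_c·A) = 4.36 + 2.05976/(4.36 × 7.462) = 4.36 + 0.0633104 = 4.42331 m along the plane.
The resultant acts 0.91 + 0.0633104 = 0.97331 m (along the plate) below the hinge at the top edge, so the moment about the hinge is M = F × 0.97331 = 251.492 × 0.97331 = 244.78 kN·m.
A normal force at the bottom, 1.82 m from the hinge, must supply this moment: P = 244.78/1.82 = 134.495 kN.

P ≈ 134.5 kN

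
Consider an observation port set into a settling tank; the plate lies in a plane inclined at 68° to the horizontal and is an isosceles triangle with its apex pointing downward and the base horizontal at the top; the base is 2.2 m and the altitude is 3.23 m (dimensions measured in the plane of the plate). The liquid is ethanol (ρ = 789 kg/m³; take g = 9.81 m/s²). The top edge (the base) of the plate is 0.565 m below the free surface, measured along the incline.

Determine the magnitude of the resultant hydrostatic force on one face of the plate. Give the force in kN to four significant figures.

γ = ρg = 789 × 9.81 / 1000 = 7.74009 kN/m³.
Let θ = 68° be the plate's angle to the horizontal; measure y along the incline from where the plane meets the free surface. Vertical depth h = y·sinθ with sinθ = 0.927184.
With the apex down, the centroid sits h/3 = 3.23/3 = 1.07667 m below the base (the top edge), so y_c = 0.565 + 1.07667 = 1.64167 m and h_c = 1.64167 × 0.927184 = 1.52213 m.
A = ½ × 2.2 × 3.23 = 3.553 m².
Resultant F = γ·h_c·A = 7.74009 × 1.52213 × 3.553 = 41.8594 kN.

F ≈ 41.86 kN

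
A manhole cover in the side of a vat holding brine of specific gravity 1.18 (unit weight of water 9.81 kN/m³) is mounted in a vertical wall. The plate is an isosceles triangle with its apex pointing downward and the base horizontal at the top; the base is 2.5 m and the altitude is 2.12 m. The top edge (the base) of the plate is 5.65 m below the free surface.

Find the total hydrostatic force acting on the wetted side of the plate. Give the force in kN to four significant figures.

γ = 1.18 × 9.81 = 11.5758 kN/m³.
With the apex down, the centroid sits h/3 = 2.12/3 = 0.706667 m below the base (the top edge), so the centroid depth is h_c = 5.65 + 0.706667 = 6.35667 m.
A = ½ × 2.5 × 2.12 = 2.65 m².
Resultant F = γ·h_c·A = 11.5758 × 6.35667 × 2.65 = 194.996 kN.

F ≈ 195.0 kN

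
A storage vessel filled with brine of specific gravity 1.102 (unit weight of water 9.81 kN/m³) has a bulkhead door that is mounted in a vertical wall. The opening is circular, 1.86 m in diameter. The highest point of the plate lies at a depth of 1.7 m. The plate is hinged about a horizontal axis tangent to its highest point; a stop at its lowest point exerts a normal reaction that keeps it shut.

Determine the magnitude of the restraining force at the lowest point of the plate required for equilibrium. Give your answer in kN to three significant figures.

γ = 1.102 × 9.81 = 10.81062 kN/m³.
The centroid is at the centre, 0.93 m below the top of the plate, so the centroid depth is h_c = 1.7 + 0.93 = 2.63 m.
A = π(0.93)² = 2.71716 m².
Resultant F = γ·h_c·A = 10.81062 × 2.63 × 2.71716 = 77.2541 kN.
I_c = πr⁴/4 = π × 0.93⁴/4 = 0.587519 m⁴.
Centre of pressure: y_p = y_c + I_c/(y_c·A) = 2.63 + 0.587519/(2.63 × 2.71716) = 2.63 + 0.082215 = 2.71222 m along the plane.
The resultant acts 0.93 + 0.082215 = 1.01222 m (along the plate) below the hinge at the top edge, so the moment about the hinge is M = F × 1.01222 = 77.2541 × 1.01222 = 78.1981 kN·m.
A normal force at the bottom, 1.86 m from the hinge, must supply this moment: P = 78.1981/1.86 = 42.042 kN.

P ≈ 42.0 kN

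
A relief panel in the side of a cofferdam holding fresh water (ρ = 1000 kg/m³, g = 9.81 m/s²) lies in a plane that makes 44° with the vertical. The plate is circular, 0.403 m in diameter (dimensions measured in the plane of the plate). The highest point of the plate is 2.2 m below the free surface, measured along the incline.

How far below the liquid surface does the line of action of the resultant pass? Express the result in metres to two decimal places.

h_p = 1.73 m

γ = ρg = 1000 × 9.81 = 9810 N/m³ = 9.81 kN/m³.
The plate makes 44° with the vertical, i.e. θ = 90° − 44° = 46° to the horizontal. Measuring y along the incline from the free-surface line, vertical depth h = y·sinθ with sinθ = 0.719340.
The centroid is at the centre, 0.2015 m below the top of the plate, so y_c = 2.2 + 0.2015 = 2.4015 m and h_c = 2.4015 × 0.719340 = 1.7275 m.
A = π(0.2015)² = 0.127556 m².
Resultant F = γ·h_c·A = 9.81 × 1.7275 × 0.127556 = 2.16166 kN.
I_c = πr⁴/4 = π × 0.2015⁴/4 = 0.00129476 m⁴.
Centre of pressure: y_p = y_c + I_c/(y_c·A) = 2.4015 + 0.00129476/(2.4015 × 0.127556) = 2.4015 + 0.00422674 = 2.40573 m along the plane.
Vertically, h_p = y_p·sinθ = 2.40573 × 0.719340 = 1.73054 m.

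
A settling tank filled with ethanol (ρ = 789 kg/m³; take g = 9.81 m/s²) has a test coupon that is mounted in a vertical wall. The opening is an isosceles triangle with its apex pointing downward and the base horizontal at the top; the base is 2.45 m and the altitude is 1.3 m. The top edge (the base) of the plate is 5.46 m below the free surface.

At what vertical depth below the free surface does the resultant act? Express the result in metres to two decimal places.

h_p = 5.91 m

γ = ρg = 789 × 9.81 / 1000 = 7.74009 kN/m³.
With the apex down, the centroid sits h/3 = 1.3/3 = 0.433333 m below the base (the top edge), so the centroid depth is h_c = 5.46 + 0.433333 = 5.89333 m.
A = ½ × 2.45 × 1.3 = 1.5925 m².
Resultant F = γ·h_c·A = 7.74009 × 5.89333 × 1.5925 = 72.6417 kN.
I_c = b·h³/36 = 2.45 × 1.3³/36 = 0.149518 m⁴.
Centre of pressure: y_p = y_c + I_c/(y_c·A) = 5.89333 + 0.149518/(5.89333 × 1.5925) = 5.89333 + 0.0159314 = 5.90926 m along the plane.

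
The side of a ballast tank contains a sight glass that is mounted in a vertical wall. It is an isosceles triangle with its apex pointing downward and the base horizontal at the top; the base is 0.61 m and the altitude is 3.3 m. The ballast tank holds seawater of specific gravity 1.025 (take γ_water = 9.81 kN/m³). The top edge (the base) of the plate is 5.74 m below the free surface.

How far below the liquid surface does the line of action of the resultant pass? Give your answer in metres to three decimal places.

γ = 1.025 × 9.81 = 10.05525 kN/m³.
With the apex down, the centroid sits h/3 = 3.3/3 = 1.1 m below the base (the top edge), so the centroid depth is h_c = 5.74 + 1.1 = 6.84 m.
A = ½ × 0.61 × 3.3 = 1.0065 m².
Resultant F = γ·h_c·A = 10.05525 × 6.84 × 1.0065 = 69.225 kN.
I_c = b·h³/36 = 0.61 × 3.3³/36 = 0.608932 m⁴.
Centre of pressure: y_p = y_c + I_c/(y_c·A) = 6.84 + 0.608932/(6.84 × 1.0065) = 6.84 + 0.0884502 = 6.92845 m along the plane.

h_p = 6.928 m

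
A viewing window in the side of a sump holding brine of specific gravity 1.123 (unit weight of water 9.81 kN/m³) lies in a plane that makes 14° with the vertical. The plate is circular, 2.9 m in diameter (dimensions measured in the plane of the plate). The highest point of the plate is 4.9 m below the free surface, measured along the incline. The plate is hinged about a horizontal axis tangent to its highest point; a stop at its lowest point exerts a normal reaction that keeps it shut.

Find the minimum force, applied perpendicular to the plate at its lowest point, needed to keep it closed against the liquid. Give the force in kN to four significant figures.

P ≈ 237.0 kN

γ = 1.123 × 9.81 = 11.01663 kN/m³.
The plate makes 14° with the vertical, i.e. θ = 90° − 14° = 76° to the horizontal. Measuring y along the incline from the free-surface line, vertical depth h = y·sinθ with sinθ = 0.970296.
The centroid is at the centre, 1.45 m below the top of the plate, so y_c = 4.9 + 1.45 = 6.35 m and h_c = 6.35 × 0.970296 = 6.16138 m.
A = π(1.45)² = 6.6052 m².
Resultant F = γ·h_c·A = 11.01663 × 6.16138 × 6.6052 = 448.345 kN.
I_c = πr⁴/4 = π × 1.45⁴/4 = 3.47186 m⁴.
Centre of pressure: y_p = y_c + I_c/(y_c·A) = 6.35 + 3.47186/(6.35 × 6.6052) = 6.35 + 0.0827756 = 6.43278 m along the plane.
The resultant acts 1.45 + 0.0827756 = 1.53278 m (along the plate) below the hinge at the top edge, so the moment about the hinge is M = F × 1.53278 = 448.345 × 1.53278 = 687.214 kN·m.
A normal force at the bottom, 2.9 m from the hinge, must supply this moment: P = 687.214/2.9 = 236.97 kN.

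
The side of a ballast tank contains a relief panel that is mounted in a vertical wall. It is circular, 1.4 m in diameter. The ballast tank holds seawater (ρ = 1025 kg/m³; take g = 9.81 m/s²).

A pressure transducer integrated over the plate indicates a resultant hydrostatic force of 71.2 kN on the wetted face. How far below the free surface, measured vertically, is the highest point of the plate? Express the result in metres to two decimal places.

d_top ≈ 3.90 m

γ = ρg = 1025 × 9.81 / 1000 = 10.05525 kN/m³.
A = π(0.7)² = 1.53938 m².
From F = γ·h_c·A, the centroid depth is h_c = 71.2/(10.05525 × 1.53938) = 4.59982 m.
The centroid is at the centre, 0.7 m below the top of the plate, so the highest point sits at h_top = 4.59982 − 0.7 = 3.89982 m below the surface.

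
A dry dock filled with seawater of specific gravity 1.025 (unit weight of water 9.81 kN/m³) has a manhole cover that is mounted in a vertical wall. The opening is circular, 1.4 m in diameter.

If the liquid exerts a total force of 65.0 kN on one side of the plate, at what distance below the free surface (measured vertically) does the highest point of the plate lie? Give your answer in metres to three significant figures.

γ = 1.025 × 9.81 = 10.05525 kN/m³.
A = π(0.7)² = 1.53938 m².
From F = γ·h_c·A, the centroid depth is h_c = 65.0/(10.05525 × 1.53938) = 4.19928 m.
The centroid is at the centre, 0.7 m below the top of the plate, so the highest point sits at h_top = 4.19928 − 0.7 = 3.49928 m below the surface.

d_top ≈ 3.50 m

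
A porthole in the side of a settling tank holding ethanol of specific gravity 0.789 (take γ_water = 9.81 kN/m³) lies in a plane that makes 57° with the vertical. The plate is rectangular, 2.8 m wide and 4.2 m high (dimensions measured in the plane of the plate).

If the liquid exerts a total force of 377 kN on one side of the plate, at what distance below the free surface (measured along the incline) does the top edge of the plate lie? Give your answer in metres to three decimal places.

y_top ≈ 5.505 m

γ = 0.789 × 9.81 = 7.74009 kN/m³.
A = 2.8 × 4.2 = 11.76 m².
From F = γ·h_c·A, the centroid depth is h_c = 377/(7.74009 × 11.76) = 4.14179 m.
The plate makes 57° with the vertical, i.e. θ = 90° − 57° = 33° to the horizontal. Measuring y along the incline from the free-surface line, vertical depth h = y·sinθ with sinθ = 0.544639.
Along the incline, y_c = h_c/sinθ = 4.14179/0.544639 = 7.60465 m.
The centroid lies 4.2/2 = 2.1 m below the top edge, so the top edge sits at y_top = 7.60465 − 2.1 = 5.50465 m along the incline.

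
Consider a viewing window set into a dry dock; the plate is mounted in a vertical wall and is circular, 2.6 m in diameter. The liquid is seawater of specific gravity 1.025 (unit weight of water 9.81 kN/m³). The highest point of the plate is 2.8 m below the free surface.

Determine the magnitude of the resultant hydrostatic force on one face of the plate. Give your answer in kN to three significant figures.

F ≈ 219 kN

γ = 1.025 × 9.81 = 10.05525 kN/m³.
The centroid is at the centre, 1.3 m below the top of the plate, so the centroid depth is h_c = 2.8 + 1.3 = 4.1 m.
A = π(1.3)² = 5.30929 m².
Resultant F = γ·h_c·A = 10.05525 × 4.1 × 5.30929 = 218.884 kN.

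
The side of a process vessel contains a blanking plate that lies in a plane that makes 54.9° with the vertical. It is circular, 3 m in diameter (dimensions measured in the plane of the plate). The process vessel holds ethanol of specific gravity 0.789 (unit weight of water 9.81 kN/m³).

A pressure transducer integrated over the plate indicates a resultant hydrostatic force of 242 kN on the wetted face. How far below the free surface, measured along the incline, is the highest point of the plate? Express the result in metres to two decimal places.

γ = 0.789 × 9.81 = 7.74009 kN/m³.
A = π(1.5)² = 7.06858 m².
From F = γ·h_c·A, the centroid depth is h_c = 242/(7.74009 × 7.06858) = 4.42321 m.
The plate makes 54.9° with the vertical, i.e. θ = 90° − 54.9° = 35.1° to the horizontal. Measuring y along the incline from the free-surface line, vertical depth h = y·sinθ with sinθ = 0.575005.
Along the incline, y_c = h_c/sinθ = 4.42321/0.575005 = 7.69247 m.
The centroid is at the centre, 1.5 m below the top of the plate, so the highest point sits at y_top = 7.69247 − 1.5 = 6.19247 m along the incline.

y_top ≈ 6.19 m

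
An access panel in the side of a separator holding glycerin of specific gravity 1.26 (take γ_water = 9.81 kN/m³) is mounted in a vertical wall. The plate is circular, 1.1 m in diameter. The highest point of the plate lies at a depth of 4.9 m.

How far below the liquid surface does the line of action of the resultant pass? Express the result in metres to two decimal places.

h_p = 5.46 m

γ = 1.26 × 9.81 = 12.3606 kN/m³.
The centroid is at the centre, 0.55 m below the top of the plate, so the centroid depth is h_c = 4.9 + 0.55 = 5.45 m.
A = π(0.55)² = 0.950332 m².
Resultant F = γ·h_c·A = 12.3606 × 5.45 × 0.950332 = 64.0194 kN.
I_c = πr⁴/4 = π × 0.55⁴/4 = 0.0718688 m⁴.
Centre of pressure: y_p = y_c + I_c/(y_c·A) = 5.45 + 0.0718688/(5.45 × 0.950332) = 5.45 + 0.0138761 = 5.46388 m along the plane.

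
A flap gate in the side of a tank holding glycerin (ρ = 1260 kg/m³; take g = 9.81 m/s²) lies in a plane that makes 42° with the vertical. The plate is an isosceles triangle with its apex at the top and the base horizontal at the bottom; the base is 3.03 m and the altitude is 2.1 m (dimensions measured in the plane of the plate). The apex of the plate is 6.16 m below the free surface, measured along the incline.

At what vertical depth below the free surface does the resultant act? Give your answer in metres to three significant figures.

h_p = 5.64 m

γ = ρg = 1260 × 9.81 / 1000 = 12.3606 kN/m³.
The plate makes 42° with the vertical, i.e. θ = 90° − 42° = 48° to the horizontal. Measuring y along the incline from the free-surface line, vertical depth h = y·sinθ with sinθ = 0.743145.
With the apex up, the centroid sits 2h/3 = 2 × 2.1/3 = 1.4 m below the apex, so y_c = 6.16 + 1.4 = 7.56 m and h_c = 7.56 × 0.743145 = 5.61818 m.
A = ½ × 3.03 × 2.1 = 3.1815 m².
Resultant F = γ·h_c·A = 12.3606 × 5.61818 × 3.1815 = 220.936 kN.
I_c = b·h³/36 = 3.03 × 2.1³/36 = 0.779468 m⁴.
Centre of pressure: y_p = y_c + I_c/(y_c·A) = 7.56 + 0.779468/(7.56 × 3.1815) = 7.56 + 0.0324074 = 7.59241 m along the plane.
Vertically, h_p = y_p·sinθ = 7.59241 × 0.743145 = 5.64226 m.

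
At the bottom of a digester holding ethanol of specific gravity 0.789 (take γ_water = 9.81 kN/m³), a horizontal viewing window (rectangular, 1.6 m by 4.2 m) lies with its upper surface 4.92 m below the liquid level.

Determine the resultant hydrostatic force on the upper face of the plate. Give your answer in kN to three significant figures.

F ≈ 256 kN

γ = 0.789 × 9.81 = 7.74009 kN/m³.
The plate is horizontal, so pressure is uniform at p = γ·h = 7.74009 × 4.92 = 38.0812 kN/m².
A = 1.6 × 4.2 = 6.72 m².
F = p·A = 38.0812 × 6.72 = 255.906 kN.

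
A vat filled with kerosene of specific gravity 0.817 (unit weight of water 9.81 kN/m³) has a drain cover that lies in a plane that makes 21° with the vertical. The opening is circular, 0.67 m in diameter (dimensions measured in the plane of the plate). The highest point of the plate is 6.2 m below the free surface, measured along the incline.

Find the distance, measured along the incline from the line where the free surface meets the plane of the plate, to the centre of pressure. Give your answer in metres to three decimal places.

γ = 0.817 × 9.81 = 8.01477 kN/m³.
The plate makes 21° with the vertical, i.e. θ = 90° − 21° = 69° to the horizontal. Measuring y along the incline from the free-surface line, vertical depth h = y·sinθ with sinθ = 0.933580.
The centroid is at the centre, 0.335 m below the top of the plate, so y_c = 6.2 + 0.335 = 6.535 m and h_c = 6.535 × 0.933580 = 6.10095 m.
A = π(0.335)² = 0.352565 m².
Resultant F = γ·h_c·A = 8.01477 × 6.10095 × 0.352565 = 17.2396 kN.
I_c = πr⁴/4 = π × 0.335⁴/4 = 0.00989166 m⁴.
Centre of pressure: y_p = y_c + I_c/(y_c·A) = 6.535 + 0.00989166/(6.535 × 0.352565) = 6.535 + 0.00429323 = 6.53929 m along the plane.

y_p = 6.539 m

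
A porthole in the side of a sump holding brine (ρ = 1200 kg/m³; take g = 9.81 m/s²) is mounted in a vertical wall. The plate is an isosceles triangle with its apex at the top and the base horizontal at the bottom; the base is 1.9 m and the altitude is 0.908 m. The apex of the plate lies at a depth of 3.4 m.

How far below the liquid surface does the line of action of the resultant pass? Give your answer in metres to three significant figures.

γ = ρg = 1200 × 9.81 / 1000 = 11.772 kN/m³.
With the apex up, the centroid sits 2h/3 = 2 × 0.908/3 = 0.605333 m below the apex, so the centroid depth is h_c = 3.4 + 0.605333 = 4.00533 m.
A = ½ × 1.9 × 0.908 = 0.8626 m².
Resultant F = γ·h_c·A = 11.772 × 4.00533 × 0.8626 = 40.6722 kN.
I_c = b·h³/36 = 1.9 × 0.908³/36 = 0.0395101 m⁴.
Centre of pressure: y_p = y_c + I_c/(y_c·A) = 4.00533 + 0.0395101/(4.00533 × 0.8626) = 4.00533 + 0.0114356 = 4.01677 m along the plane.

h_p = 4.02 m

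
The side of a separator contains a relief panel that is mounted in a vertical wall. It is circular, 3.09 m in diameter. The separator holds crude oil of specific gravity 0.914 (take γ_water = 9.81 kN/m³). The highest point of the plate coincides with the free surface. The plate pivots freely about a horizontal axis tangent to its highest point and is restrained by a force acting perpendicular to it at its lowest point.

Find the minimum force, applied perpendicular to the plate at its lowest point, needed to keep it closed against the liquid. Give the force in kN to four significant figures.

P ≈ 64.93 kN

γ = 0.914 × 9.81 = 8.96634 kN/m³.
The centroid is at the centre, 1.545 m below the top of the plate, so the centroid depth is h_c = 1.545 m.
A = π(1.545)² = 7.49906 m².
Resultant F = γ·h_c·A = 8.96634 × 1.545 × 7.49906 = 103.884 kN.
I_c = πr⁴/4 = π × 1.545⁴/4 = 4.47511 m⁴.
Centre of pressure: y_p = y_c + I_c/(y_c·A) = 1.545 + 4.47511/(1.545 × 7.49906) = 1.545 + 0.38625 = 1.93125 m along the plane.
The resultant acts 1.545 + 0.38625 = 1.93125 m (along the plate) below the hinge at the top edge, so the moment about the hinge is M = F × 1.93125 = 103.884 × 1.93125 = 200.626 kN·m.
A normal force at the bottom, 3.09 m from the hinge, must supply this moment: P = 200.626/3.09 = 64.9275 kN.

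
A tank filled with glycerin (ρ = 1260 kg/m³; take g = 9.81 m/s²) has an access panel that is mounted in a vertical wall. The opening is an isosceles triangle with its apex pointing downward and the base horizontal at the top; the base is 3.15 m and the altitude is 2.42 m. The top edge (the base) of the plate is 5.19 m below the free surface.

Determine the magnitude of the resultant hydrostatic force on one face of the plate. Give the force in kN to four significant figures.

γ = ρg = 1260 × 9.81 / 1000 = 12.3606 kN/m³.
With the apex down, the centroid sits h/3 = 2.42/3 = 0.806667 m below the base (the top edge), so the centroid depth is h_c = 5.19 + 0.806667 = 5.99667 m.
A = ½ × 3.15 × 2.42 = 3.8115 m².
Resultant F = γ·h_c·A = 12.3606 × 5.99667 × 3.8115 = 282.518 kN.

F ≈ 282.5 kN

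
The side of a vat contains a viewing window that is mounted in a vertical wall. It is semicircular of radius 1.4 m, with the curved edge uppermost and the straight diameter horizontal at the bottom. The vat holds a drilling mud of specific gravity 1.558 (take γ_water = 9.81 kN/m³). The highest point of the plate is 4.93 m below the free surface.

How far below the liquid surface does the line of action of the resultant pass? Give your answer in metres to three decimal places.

γ = 1.558 × 9.81 = 15.28398 kN/m³.
The centroid lies 4r/(3π) = 0.594178 m above the diameter, so r − 4r/(3π) = 1.4 − 0.594178 = 0.805822 m below the topmost point, so the centroid depth is h_c = 4.93 + 0.805822 = 5.73582 m.
A = πr²/2 = π × 1.4²/2 = 3.07876 m².
Resultant F = γ·h_c·A = 15.28398 × 5.73582 × 3.07876 = 269.903 kN.
I_c = (π/8 − 8/(9π))·r⁴ = 0.109757 × 1.4⁴ = 0.421642 m⁴.
Centre of pressure: y_p = y_c + I_c/(y_c·A) = 5.73582 + 0.421642/(5.73582 × 3.07876) = 5.73582 + 0.0238766 = 5.7597 m along the plane.

h_p = 5.760 m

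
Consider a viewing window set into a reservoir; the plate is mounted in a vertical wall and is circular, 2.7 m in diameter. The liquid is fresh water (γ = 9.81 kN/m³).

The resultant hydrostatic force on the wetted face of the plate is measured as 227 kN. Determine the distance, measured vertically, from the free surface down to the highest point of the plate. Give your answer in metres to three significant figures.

γ = 9.81 kN/m³.
A = π(1.35)² = 5.72555 m².
From F = γ·h_c·A, the centroid depth is h_c = 227/(9.81 × 5.72555) = 4.04147 m.
The centroid is at the centre, 1.35 m below the top of the plate, so the highest point sits at h_top = 4.04147 − 1.35 = 2.69147 m below the surface.

d_top ≈ 2.69 m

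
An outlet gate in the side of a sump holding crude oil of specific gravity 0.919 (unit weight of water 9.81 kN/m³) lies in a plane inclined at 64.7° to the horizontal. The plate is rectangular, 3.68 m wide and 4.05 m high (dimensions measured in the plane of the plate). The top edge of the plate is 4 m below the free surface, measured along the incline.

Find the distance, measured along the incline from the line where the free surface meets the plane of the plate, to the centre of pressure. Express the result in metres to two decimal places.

γ = 0.919 × 9.81 = 9.01539 kN/m³.
Let θ = 64.7° be the plate's angle to the horizontal; measure y along the incline from where the plane meets the free surface. Vertical depth h = y·sinθ with sinθ = 0.904083.
The centroid lies 4.05/2 = 2.025 m below the top edge, so y_c = 4 + 2.025 = 6.025 m and h_c = 6.025 × 0.904083 = 5.4471 m.
A = 3.68 × 4.05 = 14.904 m².
Resultant F = γ·h_c·A = 9.01539 × 5.4471 × 14.904 = 731.902 kN.
I_c = b·h³/12 = 3.68 × 4.05³/12 = 20.3719 m⁴.
Centre of pressure: y_p = y_c + I_c/(y_c·A) = 6.025 + 20.3719/(6.025 × 14.904) = 6.025 + 0.226867 = 6.25187 m along the plane.

y_p = 6.25 m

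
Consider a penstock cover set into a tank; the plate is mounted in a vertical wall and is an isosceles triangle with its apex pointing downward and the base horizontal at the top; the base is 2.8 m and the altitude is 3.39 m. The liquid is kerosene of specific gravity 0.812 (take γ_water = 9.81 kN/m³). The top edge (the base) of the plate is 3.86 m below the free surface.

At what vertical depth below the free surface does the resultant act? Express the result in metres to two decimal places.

h_p = 5.12 m

γ = 0.812 × 9.81 = 7.96572 kN/m³.
With the apex down, the centroid sits h/3 = 3.39/3 = 1.13 m below the base (the top edge), so the centroid depth is h_c = 3.86 + 1.13 = 4.99 m.
A = ½ × 2.8 × 3.39 = 4.746 m².
Resultant F = γ·h_c·A = 7.96572 × 4.99 × 4.746 = 188.648 kN.
I_c = b·h³/36 = 2.8 × 3.39³/36 = 3.03008 m⁴.
Centre of pressure: y_p = y_c + I_c/(y_c·A) = 4.99 + 3.03008/(4.99 × 4.746) = 4.99 + 0.127946 = 5.11795 m along the plane.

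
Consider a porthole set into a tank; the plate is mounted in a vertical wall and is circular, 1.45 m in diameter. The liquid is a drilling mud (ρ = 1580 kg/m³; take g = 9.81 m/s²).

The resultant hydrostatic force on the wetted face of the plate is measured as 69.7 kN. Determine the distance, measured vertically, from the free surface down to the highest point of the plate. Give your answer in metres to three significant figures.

d_top ≈ 2.00 m

γ = ρg = 1580 × 9.81 / 1000 = 15.4998 kN/m³.
A = π(0.725)² = 1.6513 m².
From F = γ·h_c·A, the centroid depth is h_c = 69.7/(15.4998 × 1.6513) = 2.72321 m.
The centroid is at the centre, 0.725 m below the top of the plate, so the highest point sits at h_top = 2.72321 − 0.725 = 1.99821 m below the surface.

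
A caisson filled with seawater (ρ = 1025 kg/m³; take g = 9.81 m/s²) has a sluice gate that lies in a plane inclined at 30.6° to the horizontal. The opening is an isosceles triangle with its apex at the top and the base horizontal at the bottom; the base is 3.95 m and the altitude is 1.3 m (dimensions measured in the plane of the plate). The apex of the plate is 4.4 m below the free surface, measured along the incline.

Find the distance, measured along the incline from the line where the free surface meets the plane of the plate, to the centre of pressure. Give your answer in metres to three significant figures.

y_p = 5.28 m

γ = ρg = 1025 × 9.81 / 1000 = 10.05525 kN/m³.
Let θ = 30.6° be the plate's angle to the horizontal; measure y along the incline from where the plane meets the free surface. Vertical depth h = y·sinθ with sinθ = 0.509041.
With the apex up, the centroid sits 2h/3 = 2 × 1.3/3 = 0.866667 m below the apex, so y_c = 4.4 + 0.866667 = 5.26667 m and h_c = 5.26667 × 0.509041 = 2.68095 m.
A = ½ × 3.95 × 1.3 = 2.5675 m².
Resultant F = γ·h_c·A = 10.05525 × 2.68095 × 2.5675 = 69.2137 kN.
I_c = b·h³/36 = 3.95 × 1.3³/36 = 0.24106 m⁴.
Centre of pressure: y_p = y_c + I_c/(y_c·A) = 5.26667 + 0.24106/(5.26667 × 2.5675) = 5.26667 + 0.017827 = 5.2845 m along the plane.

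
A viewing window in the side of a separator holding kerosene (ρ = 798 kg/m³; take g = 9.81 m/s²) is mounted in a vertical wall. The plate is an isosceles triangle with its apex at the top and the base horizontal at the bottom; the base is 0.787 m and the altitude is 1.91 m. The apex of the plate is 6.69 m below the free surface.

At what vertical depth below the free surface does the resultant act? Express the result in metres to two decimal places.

h_p = 7.99 m

γ = ρg = 798 × 9.81 / 1000 = 7.82838 kN/m³.
With the apex up, the centroid sits 2h/3 = 2 × 1.91/3 = 1.27333 m below the apex, so the centroid depth is h_c = 6.69 + 1.27333 = 7.96333 m.
A = ½ × 0.787 × 1.91 = 0.751585 m².
Resultant F = γ·h_c·A = 7.82838 × 7.96333 × 0.751585 = 46.8538 kN.
I_c = b·h³/36 = 0.787 × 1.91³/36 = 0.152325 m⁴.
Centre of pressure: y_p = y_c + I_c/(y_c·A) = 7.96333 + 0.152325/(7.96333 × 0.751585) = 7.96333 + 0.0254506 = 7.98878 m along the plane.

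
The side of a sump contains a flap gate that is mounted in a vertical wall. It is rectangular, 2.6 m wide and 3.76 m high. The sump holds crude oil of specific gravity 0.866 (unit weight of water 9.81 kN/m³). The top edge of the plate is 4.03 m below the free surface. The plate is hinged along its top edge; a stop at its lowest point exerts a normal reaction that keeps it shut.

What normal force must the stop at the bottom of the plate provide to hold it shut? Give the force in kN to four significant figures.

γ = 0.866 × 9.81 = 8.49546 kN/m³.
The centroid lies 3.76/2 = 1.88 m below the top edge, so the centroid depth is h_c = 4.03 + 1.88 = 5.91 m.
A = 2.6 × 3.76 = 9.776 m².
Resultant F = γ·h_c·A = 8.49546 × 5.91 × 9.776 = 490.835 kN.
I_c = b·h³/12 = 2.6 × 3.76³/12 = 11.5174 m⁴.
Centre of pressure: y_p = y_c + I_c/(y_c·A) = 5.91 + 11.5174/(5.91 × 9.776) = 5.91 + 0.199345 = 6.10935 m along the plane.
The resultant acts 1.88 + 0.199345 = 2.07934 m (along the plate) below the hinge at the top edge, so the moment about the hinge is M = F × 2.07934 = 490.835 × 2.07934 = 1020.61 kN·m.
A normal force at the bottom, 3.76 m from the hinge, must supply this moment: P = 1020.61/3.76 = 271.439 kN.

P ≈ 271.4 kN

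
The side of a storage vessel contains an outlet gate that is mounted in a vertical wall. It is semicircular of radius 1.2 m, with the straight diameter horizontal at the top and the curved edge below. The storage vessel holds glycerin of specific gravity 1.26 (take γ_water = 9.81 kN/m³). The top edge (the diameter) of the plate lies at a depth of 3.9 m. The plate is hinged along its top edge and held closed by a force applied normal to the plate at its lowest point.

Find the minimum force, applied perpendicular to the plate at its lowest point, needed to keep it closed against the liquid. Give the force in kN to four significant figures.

γ = 1.26 × 9.81 = 12.3606 kN/m³.
The centroid of a semicircle lies 4r/(3π) = 0.509296 m from the diameter, here below the top edge, so the centroid depth is h_c = 3.9 + 0.509296 = 4.4093 m.
A = πr²/2 = π × 1.2²/2 = 2.26195 m².
Resultant F = γ·h_c·A = 12.3606 × 4.4093 × 2.26195 = 123.28 kN.
I_c = (π/8 − 8/(9π))·r⁴ = 0.109757 × 1.2⁴ = 0.227592 m⁴.
Centre of pressure: y_p = y_c + I_c/(y_c·A) = 4.4093 + 0.227592/(4.4093 × 2.26195) = 4.4093 + 0.0228194 = 4.43212 m along the plane.
The resultant acts 0.509296 + 0.0228194 = 0.532115 m (along the plate) below the hinge at the top edge, so the moment about the hinge is M = F × 0.532115 = 123.28 × 0.532115 = 65.5991 kN·m.
A normal force at the bottom, 1.2 m from the hinge, must supply this moment: P = 65.5991/1.2 = 54.6659 kN.

P ≈ 54.67 kN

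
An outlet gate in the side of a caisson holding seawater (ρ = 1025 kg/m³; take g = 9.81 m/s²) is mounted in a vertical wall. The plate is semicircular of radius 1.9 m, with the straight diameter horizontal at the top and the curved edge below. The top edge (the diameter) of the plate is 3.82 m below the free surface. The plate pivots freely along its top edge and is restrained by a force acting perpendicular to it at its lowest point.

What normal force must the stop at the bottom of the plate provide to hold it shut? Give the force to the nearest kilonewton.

γ = ρg = 1025 × 9.81 / 1000 = 10.05525 kN/m³.
The centroid of a semicircle lies 4r/(3π) = 0.806385 m from the diameter, here below the top edge, so the centroid depth is h_c = 3.82 + 0.806385 = 4.62638 m.
A = πr²/2 = π × 1.9²/2 = 5.67057 m².
Resultant F = γ·h_c·A = 10.05525 × 4.62638 × 5.67057 = 263.792 kN.
I_c = (π/8 − 8/(9π))·r⁴ = 0.109757 × 1.9⁴ = 1.43036 m⁴.
Centre of pressure: y_p = y_c + I_c/(y_c·A) = 4.62638 + 1.43036/(4.62638 × 5.67057) = 4.62638 + 0.0545227 = 4.6809 m along the plane.
The resultant acts 0.806385 + 0.0545227 = 0.860908 m (along the plate) below the hinge at the top edge, so the moment about the hinge is M = F × 0.860908 = 263.792 × 0.860908 = 227.101 kN·m.
A normal force at the bottom, 1.9 m from the hinge, must supply this moment: P = 227.101/1.9 = 119.527 kN.

P ≈ 120 kN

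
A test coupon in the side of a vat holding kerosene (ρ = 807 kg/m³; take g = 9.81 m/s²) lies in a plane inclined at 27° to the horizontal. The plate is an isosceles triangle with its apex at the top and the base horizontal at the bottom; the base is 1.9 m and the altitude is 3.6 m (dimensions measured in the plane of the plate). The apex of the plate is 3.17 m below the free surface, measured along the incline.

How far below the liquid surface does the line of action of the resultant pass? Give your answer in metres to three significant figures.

h_p = 2.59 m

γ = ρg = 807 × 9.81 / 1000 = 7.91667 kN/m³.
Let θ = 27° be the plate's angle to the horizontal; measure y along the incline from where the plane meets the free surface. Vertical depth h = y·sinθ with sinθ = 0.453990.
With the apex up, the centroid sits 2h/3 = 2 × 3.6/3 = 2.4 m below the apex, so y_c = 3.17 + 2.4 = 5.57 m and h_c = 5.57 × 0.453990 = 2.52872 m.
A = ½ × 1.9 × 3.6 = 3.42 m².
Resultant F = γ·h_c·A = 7.91667 × 2.52872 × 3.42 = 68.4651 kN.
I_c = b·h³/36 = 1.9 × 3.6³/36 = 2.4624 m⁴.
Centre of pressure: y_p = y_c + I_c/(y_c·A) = 5.57 + 2.4624/(5.57 × 3.42) = 5.57 + 0.129264 = 5.69926 m along the plane.
Vertically, h_p = y_p·sinθ = 5.69926 × 0.453990 = 2.58741 m.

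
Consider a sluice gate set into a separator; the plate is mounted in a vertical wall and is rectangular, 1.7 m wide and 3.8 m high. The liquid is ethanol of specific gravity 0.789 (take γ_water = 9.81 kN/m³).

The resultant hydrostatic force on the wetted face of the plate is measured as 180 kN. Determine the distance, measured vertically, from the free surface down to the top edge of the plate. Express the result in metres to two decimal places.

d_top ≈ 1.70 m

γ = 0.789 × 9.81 = 7.74009 kN/m³.
A = 1.7 × 3.8 = 6.46 m².
From F = γ·h_c·A, the centroid depth is h_c = 180/(7.74009 × 6.46) = 3.59993 m.
The centroid lies 3.8/2 = 1.9 m below the top edge, so the top edge sits at h_top = 3.59993 − 1.9 = 1.69993 m below the surface.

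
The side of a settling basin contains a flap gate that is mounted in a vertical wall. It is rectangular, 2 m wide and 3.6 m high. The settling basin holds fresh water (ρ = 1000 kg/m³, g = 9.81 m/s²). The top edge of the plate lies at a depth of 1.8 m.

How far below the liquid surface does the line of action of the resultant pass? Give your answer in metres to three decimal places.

h_p = 3.900 m

γ = ρg = 1000 × 9.81 = 9810 N/m³ = 9.81 kN/m³.
The centroid lies 3.6/2 = 1.8 m below the top edge, so the centroid depth is h_c = 1.8 + 1.8 = 3.6 m.
A = 2 × 3.6 = 7.2 m².
Resultant F = γ·h_c·A = 9.81 × 3.6 × 7.2 = 254.275 kN.
I_c = b·h³/12 = 2 × 3.6³/12 = 7.776 m⁴.
Centre of pressure: y_p = y_c + I_c/(y_c·A) = 3.6 + 7.776/(3.6 × 7.2) = 3.6 + 0.3 = 3.9 m along the plane.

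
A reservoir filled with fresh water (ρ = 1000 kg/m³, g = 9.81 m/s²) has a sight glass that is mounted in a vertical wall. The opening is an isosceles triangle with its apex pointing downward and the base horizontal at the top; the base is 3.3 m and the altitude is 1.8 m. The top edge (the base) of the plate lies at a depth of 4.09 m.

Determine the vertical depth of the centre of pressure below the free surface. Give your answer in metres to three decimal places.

γ = ρg = 1000 × 9.81 = 9810 N/m³ = 9.81 kN/m³.
With the apex down, the centroid sits h/3 = 1.8/3 = 0.6 m below the base (the top edge), so the centroid depth is h_c = 4.09 + 0.6 = 4.69 m.
A = ½ × 3.3 × 1.8 = 2.97 m².
Resultant F = γ·h_c·A = 9.81 × 4.69 × 2.97 = 136.646 kN.
I_c = b·h³/36 = 3.3 × 1.8³/36 = 0.5346 m⁴.
Centre of pressure: y_p = y_c + I_c/(y_c·A) = 4.69 + 0.5346/(4.69 × 2.97) = 4.69 + 0.0383795 = 4.72838 m along the plane.

h_p = 4.728 m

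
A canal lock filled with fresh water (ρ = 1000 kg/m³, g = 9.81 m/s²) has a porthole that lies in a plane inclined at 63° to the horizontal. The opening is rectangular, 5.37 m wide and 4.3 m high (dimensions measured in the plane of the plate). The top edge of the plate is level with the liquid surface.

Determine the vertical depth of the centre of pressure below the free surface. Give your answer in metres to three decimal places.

h_p = 2.554 m

γ = ρg = 1000 × 9.81 = 9810 N/m³ = 9.81 kN/m³.
Let θ = 63° be the plate's angle to the horizontal; measure y along the incline from where the plane meets the free surface. Vertical depth h = y·sinθ with sinθ = 0.891007.
The centroid lies 4.3/2 = 2.15 m below the top edge, so y_c = 2.15 m and h_c = 2.15 × 0.891007 = 1.91567 m.
A = 5.37 × 4.3 = 23.091 m².
Resultant F = γ·h_c·A = 9.81 × 1.91567 × 23.091 = 433.943 kN.
I_c = b·h³/12 = 5.37 × 4.3³/12 = 35.5794 m⁴.
Centre of pressure: y_p = y_c + I_c/(y_c·A) = 2.15 + 35.5794/(2.15 × 23.091) = 2.15 + 0.716667 = 2.86667 m along the plane.
Vertically, h_p = y_p·sinθ = 2.86667 × 0.891007 = 2.55422 m.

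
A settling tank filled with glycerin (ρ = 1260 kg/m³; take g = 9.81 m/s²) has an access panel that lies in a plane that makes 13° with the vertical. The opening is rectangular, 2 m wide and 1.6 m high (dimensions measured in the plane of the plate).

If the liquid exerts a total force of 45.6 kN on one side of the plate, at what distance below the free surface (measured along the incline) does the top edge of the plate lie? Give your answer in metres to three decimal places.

γ = ρg = 1260 × 9.81 / 1000 = 12.3606 kN/m³.
A = 2 × 1.6 = 3.2 m².
From F = γ·h_c·A, the centroid depth is h_c = 45.6/(12.3606 × 3.2) = 1.15286 m.
The plate makes 13° with the vertical, i.e. θ = 90° − 13° = 77° to the horizontal. Measuring y along the incline from the free-surface line, vertical depth h = y·sinθ with sinθ = 0.974370.
Along the incline, y_c = h_c/sinθ = 1.15286/0.974370 = 1.18319 m.
The centroid lies 1.6/2 = 0.8 m below the top edge, so the top edge sits at y_top = 1.18319 − 0.8 = 0.38319 m along the incline.

y_top ≈ 0.383 m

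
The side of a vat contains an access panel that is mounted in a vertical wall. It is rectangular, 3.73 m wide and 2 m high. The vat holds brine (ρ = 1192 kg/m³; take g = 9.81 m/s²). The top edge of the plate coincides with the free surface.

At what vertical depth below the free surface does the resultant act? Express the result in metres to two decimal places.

h_p = 1.33 m

γ = ρg = 1192 × 9.81 / 1000 = 11.69352 kN/m³.
The centroid lies 2/2 = 1 m below the top edge, so the centroid depth is h_c = 1 m.
A = 3.73 × 2 = 7.46 m².
Resultant F = γ·h_c·A = 11.69352 × 1 × 7.46 = 87.2337 kN.
I_c = b·h³/12 = 3.73 × 2³/12 = 2.48667 m⁴.
Centre of pressure: y_p = y_c + I_c/(y_c·A) = 1 + 2.48667/(1 × 7.46) = 1 + 0.333334 = 1.33333 m along the plane.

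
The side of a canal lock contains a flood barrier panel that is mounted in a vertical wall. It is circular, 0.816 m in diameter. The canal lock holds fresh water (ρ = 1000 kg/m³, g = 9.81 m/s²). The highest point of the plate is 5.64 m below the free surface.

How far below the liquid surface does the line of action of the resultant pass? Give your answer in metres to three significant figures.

h_p = 6.05 m

γ = ρg = 1000 × 9.81 = 9810 N/m³ = 9.81 kN/m³.
The centroid is at the centre, 0.408 m below the top of the plate, so the centroid depth is h_c = 5.64 + 0.408 = 6.048 m.
A = π(0.408)² = 0.522962 m².
Resultant F = γ·h_c·A = 9.81 × 6.048 × 0.522962 = 31.0278 kN.
I_c = πr⁴/4 = π × 0.408⁴/4 = 0.0217636 m⁴.
Centre of pressure: y_p = y_c + I_c/(y_c·A) = 6.048 + 0.0217636/(6.048 × 0.522962) = 6.048 + 0.00688096 = 6.05488 m along the plane.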